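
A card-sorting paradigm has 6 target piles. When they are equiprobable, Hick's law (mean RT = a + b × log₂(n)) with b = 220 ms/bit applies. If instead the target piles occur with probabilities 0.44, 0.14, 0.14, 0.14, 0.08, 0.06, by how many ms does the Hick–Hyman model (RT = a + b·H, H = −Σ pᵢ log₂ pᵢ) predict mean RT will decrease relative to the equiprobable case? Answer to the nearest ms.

The RT saving is b·ΔH. Equiprobable H₀ = log₂(6) = 2.5850 bits; with the given probabilities H = 2.2475 bits.
b·(H₀ − H) = 220 × (2.5850 − 2.2475) = 74.24 ms.

74 ms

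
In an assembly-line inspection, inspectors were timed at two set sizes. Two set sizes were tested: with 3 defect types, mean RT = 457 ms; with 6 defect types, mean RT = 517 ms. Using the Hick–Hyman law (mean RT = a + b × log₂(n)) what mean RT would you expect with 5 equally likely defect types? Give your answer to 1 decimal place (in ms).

501.2 ms

Fit slope and intercept:
  b = (517 − 457) / (log₂ 6 − log₂ 3) = 60 / (2.5850 − 1.5850) = 60.000 ms/bit
  a = 457 − 60.000 × 1.5850 = 361.902 ms
Then RT(5) = 361.902 + 60.000 × log₂ 5 = 361.902 + 60.000 × 2.3219 ≈ 501.218 ms.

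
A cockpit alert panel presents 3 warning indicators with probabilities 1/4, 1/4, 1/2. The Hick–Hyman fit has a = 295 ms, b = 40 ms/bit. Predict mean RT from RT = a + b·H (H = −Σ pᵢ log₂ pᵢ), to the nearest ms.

H = −Σ pᵢ log₂ pᵢ = 0.25·2 + 0.25·2 + 0.5·1 = 1.500 bits.
RT = 295 + 40 × 1.500 = 355.00 ms.

355 ms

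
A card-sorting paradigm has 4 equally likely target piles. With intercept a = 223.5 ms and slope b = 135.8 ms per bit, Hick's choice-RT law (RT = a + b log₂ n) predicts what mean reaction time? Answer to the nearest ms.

log₂(4) = 2 bits, so RT = 223.5 + 135.8 × 2 ≈ 495.100 ms.

495 ms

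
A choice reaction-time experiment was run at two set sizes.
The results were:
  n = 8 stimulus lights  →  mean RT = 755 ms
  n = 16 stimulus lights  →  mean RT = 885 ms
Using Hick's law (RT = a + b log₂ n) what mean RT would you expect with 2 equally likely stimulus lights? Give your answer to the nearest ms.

495 ms

RT is linear in log₂ n, so two points fix the line:
  b = (885 − 755) / (log₂ 16 − log₂ 8) = 130 / (4 − 3) = 130 ms/bit
  a = 755 − 130 × 3 = 365 ms
Then RT(2) = 365 + 130 × log₂ 2 = 365 + 130 × 1 ≈ 495.000 ms.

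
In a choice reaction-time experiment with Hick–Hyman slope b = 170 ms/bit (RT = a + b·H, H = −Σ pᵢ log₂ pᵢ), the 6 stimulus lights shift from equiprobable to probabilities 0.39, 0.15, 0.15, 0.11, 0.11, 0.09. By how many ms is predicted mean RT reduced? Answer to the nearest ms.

38 ms

Equiprobable entropy H₀ = log₂ 6 = 2.5850 bits.
Skewed entropy H = −Σ pᵢ log₂ pᵢ = 2.3641 bits.
ΔRT = b·(H₀ − H) = 170 × 0.2208 = 37.54 ms.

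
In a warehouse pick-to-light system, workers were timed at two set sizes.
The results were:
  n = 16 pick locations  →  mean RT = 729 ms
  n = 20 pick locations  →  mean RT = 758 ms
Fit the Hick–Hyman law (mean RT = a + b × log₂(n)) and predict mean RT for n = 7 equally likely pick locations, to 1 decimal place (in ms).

621.6 ms

With log₂ n on the abscissa the relation is linear; from the two conditions:
  b = (758 − 729) / (log₂ 20 − log₂ 16) = 29 / (4.3219 − 4) = 90.082 ms/bit
  a = 729 − 90.082 × 4 = 368.671 ms
Then RT(7) = 368.671 + 90.082 × log₂ 7 = 368.671 + 90.082 × 2.8074 ≈ 621.564 ms.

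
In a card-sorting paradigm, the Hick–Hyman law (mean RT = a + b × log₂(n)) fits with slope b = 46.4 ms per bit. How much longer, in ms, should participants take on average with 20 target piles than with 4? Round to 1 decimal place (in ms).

107.7 ms

Only the slope matters, since a is common to both: ΔRT = b·log₂(n₂/n₁).
log₂(20) − log₂(4) = 4.3219 − 2 = 2.3219.
ΔRT = 46.4 × 2.3219 = 107.737 ms.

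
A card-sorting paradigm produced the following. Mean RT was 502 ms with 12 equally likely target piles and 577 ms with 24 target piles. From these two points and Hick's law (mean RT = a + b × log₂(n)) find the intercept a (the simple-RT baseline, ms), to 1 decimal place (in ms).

Slope: b = (577 − 502) / (log₂ 24 − log₂ 12) = 75/1.0000 = 75.000 ms/bit.
a = RT₁ − b·log₂ n₁ = 502 − 75.000 × 3.5850 = 233.128 ms.

233.1 ms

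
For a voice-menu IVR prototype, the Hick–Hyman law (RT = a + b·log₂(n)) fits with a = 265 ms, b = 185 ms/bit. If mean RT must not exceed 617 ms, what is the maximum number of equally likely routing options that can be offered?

185·log₂ n ≤ 617 − 265 = 352, giving log₂ n ≤ 1.9027 and n ≤ 3.739. The largest whole number is 3.

3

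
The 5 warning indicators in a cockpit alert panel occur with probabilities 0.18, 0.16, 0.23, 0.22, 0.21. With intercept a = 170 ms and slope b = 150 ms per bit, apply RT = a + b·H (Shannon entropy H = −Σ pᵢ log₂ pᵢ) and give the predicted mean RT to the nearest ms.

516 ms

H = 0.18·log₂(1/0.18) + 0.16·log₂(1/0.16) + 0.23·log₂(1/0.23) + 0.22·log₂(1/0.22) + 0.21·log₂(1/0.21) = 2.3094 bits.
RT = 170 + 150 × 2.3094 = 516.41 ms.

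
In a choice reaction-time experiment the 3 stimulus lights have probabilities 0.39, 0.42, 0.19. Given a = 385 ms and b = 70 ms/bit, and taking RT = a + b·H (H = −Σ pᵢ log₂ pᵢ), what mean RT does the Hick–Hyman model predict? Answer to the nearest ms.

H = 0.39·log₂(1/0.39) + 0.42·log₂(1/0.42) + 0.19·log₂(1/0.19) = 1.5107 bits.
RT = 385 + 70 × 1.5107 = 490.75 ms.

491 ms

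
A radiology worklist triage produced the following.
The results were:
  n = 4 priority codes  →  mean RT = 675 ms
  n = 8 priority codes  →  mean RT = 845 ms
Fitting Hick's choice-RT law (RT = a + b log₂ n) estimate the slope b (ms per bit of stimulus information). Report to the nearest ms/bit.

170 ms/bit

Slope: b = (845 − 675) / (log₂ 8 − log₂ 4) = 170/1.0000 = 170 ms/bit.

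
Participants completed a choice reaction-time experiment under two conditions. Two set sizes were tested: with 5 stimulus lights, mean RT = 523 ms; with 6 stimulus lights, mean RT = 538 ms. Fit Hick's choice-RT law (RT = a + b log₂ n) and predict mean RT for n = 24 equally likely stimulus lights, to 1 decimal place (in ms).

RT is linear in log₂ n, so two points fix the line:
  b = (538 − 523) / (log₂ 6 − log₂ 5) = 15 / (2.5850 − 2.3219) = 57.027 ms/bit
  a = 523 − 57.027 × 2.3219 = 390.588 ms
Then RT(24) = 390.588 + 57.027 × log₂ 24 = 390.588 + 57.027 × 4.5850 ≈ 652.054 ms.

652.1 ms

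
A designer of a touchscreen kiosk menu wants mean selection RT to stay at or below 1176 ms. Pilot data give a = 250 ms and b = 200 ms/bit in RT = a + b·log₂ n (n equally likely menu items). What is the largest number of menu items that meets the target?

200·log₂ n ≤ 1176 − 250 = 926, giving log₂ n ≤ 4.6300 and n ≤ 24.761. The largest whole number is 24.

24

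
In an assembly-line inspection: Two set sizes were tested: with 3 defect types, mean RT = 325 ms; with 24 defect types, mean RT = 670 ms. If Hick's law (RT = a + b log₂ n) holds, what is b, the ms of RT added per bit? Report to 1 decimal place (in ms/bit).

115.0 ms/bit

The slope on a log₂ axis is (670 − 325) / (4.5850 − 1.5850) = 115.000 ms/bit.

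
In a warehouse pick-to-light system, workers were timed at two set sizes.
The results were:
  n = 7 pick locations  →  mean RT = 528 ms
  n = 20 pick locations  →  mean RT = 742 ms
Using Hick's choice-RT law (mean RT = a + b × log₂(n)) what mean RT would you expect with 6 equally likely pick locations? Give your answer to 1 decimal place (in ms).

496.6 ms

RT is linear in log₂ n, so two points fix the line:
  b = (742 − 528) / (log₂ 20 − log₂ 7) = 214 / (4.3219 − 2.8074) = 141.294 ms/bit
  a = 528 − 141.294 × 2.8074 = 131.338 ms
Then RT(6) = 131.338 + 141.294 × log₂ 6 = 131.338 + 141.294 × 2.5850 ≈ 496.577 ms.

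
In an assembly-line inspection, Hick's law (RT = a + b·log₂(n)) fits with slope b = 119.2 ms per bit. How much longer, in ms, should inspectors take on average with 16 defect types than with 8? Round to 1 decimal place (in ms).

The intercept a cancels: ΔRT = b·(log₂ n₂ − log₂ n₁) = b·log₂(n₂/n₁).
log₂(16) − log₂(8) = log₂(16/8) = log₂(2) = 1.
ΔRT = 119.2 × 1.0000 = 119.200 ms.

119.2 ms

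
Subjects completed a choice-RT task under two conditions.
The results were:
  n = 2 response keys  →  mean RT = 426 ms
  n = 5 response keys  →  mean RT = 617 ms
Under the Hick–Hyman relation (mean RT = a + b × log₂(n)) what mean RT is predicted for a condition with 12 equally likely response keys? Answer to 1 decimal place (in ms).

799.5 ms

With log₂ n on the abscissa the relation is linear; from the two conditions:
  b = (617 − 426) / (log₂ 5 − log₂ 2) = 191 / (2.3219 − 1) = 144.486 ms/bit
  a = 426 − 144.486 × 1 = 281.514 ms
Then RT(12) = 281.514 + 144.486 × log₂ 12 = 281.514 + 144.486 × 3.5850 ≈ 799.491 ms.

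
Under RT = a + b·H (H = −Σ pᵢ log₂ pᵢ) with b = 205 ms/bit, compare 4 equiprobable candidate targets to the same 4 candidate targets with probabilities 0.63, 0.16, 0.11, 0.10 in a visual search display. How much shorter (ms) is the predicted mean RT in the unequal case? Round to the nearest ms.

The RT saving is b·ΔH. Equiprobable H₀ = log₂(4) = 2.0000 bits; with the given probabilities H = 1.5254 bits.
b·(H₀ − H) = 205 × (2.0000 − 1.5254) = 97.28 ms.

97 ms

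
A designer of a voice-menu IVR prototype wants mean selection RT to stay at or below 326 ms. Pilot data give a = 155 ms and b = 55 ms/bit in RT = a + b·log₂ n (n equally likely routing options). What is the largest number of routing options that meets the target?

8

55·log₂ n ≤ 326 − 155 = 171, giving log₂ n ≤ 3.1091 and n ≤ 8.628. The largest whole number is 8.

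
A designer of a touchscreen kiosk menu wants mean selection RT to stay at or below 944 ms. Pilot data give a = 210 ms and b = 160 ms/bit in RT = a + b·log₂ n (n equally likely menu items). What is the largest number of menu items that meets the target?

24

160·log₂ n ≤ 944 − 210 = 734, giving log₂ n ≤ 4.5875 and n ≤ 24.042. The largest whole number is 24.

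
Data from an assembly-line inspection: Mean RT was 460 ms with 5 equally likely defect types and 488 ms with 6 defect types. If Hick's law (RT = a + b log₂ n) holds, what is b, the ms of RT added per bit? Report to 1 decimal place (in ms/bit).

106.4 ms/bit

b = (RT₂ − RT₁)/(log₂ n₂ − log₂ n₁) = (488 − 460)/(2.5850 − 2.3219) = 106.450 ms/bit.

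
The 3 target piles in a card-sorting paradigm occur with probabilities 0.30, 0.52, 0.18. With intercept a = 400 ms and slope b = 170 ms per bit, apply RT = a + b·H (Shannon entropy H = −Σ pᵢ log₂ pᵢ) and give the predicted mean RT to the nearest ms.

H = 0.30·log₂(1/0.30) + 0.52·log₂(1/0.52) + 0.18·log₂(1/0.18) = 1.4570 bits.
RT = 400 + 170 × 1.4570 = 647.69 ms.

648 ms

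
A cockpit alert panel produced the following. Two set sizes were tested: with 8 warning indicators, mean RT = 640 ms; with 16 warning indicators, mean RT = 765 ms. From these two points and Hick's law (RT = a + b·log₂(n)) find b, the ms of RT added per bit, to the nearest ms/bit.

125 ms/bit

b = (RT₂ − RT₁)/(log₂ n₂ − log₂ n₁) = (765 − 640)/(4 − 3) = 125 ms/bit.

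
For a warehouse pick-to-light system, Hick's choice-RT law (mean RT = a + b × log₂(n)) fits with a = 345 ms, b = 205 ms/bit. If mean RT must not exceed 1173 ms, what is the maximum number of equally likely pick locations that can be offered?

16

Information budget: (1173 − 345)/205 = 4.0390 bits, so n ≤ 2^4.0390 = 16.439 → at most 16.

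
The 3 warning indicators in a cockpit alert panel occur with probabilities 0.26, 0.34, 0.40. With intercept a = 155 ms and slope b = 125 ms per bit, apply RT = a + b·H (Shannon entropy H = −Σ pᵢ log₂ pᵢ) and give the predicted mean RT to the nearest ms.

350 ms

H = 0.26·log₂(1/0.26) + 0.34·log₂(1/0.34) + 0.40·log₂(1/0.40) = 1.5632 bits.
RT = 155 + 125 × 1.5632 = 350.40 ms.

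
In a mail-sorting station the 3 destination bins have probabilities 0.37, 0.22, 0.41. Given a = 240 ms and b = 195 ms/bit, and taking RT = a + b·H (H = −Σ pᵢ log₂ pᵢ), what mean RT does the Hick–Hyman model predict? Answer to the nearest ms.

H = 0.37·log₂(1/0.37) + 0.22·log₂(1/0.22) + 0.41·log₂(1/0.41) = 1.5387 bits.
RT = 240 + 195 × 1.5387 = 540.04 ms.

540 ms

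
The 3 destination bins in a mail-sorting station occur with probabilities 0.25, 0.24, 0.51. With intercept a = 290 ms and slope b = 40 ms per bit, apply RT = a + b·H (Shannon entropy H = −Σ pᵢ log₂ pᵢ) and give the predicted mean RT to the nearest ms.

350 ms

H = 0.25·log₂(1/0.25) + 0.24·log₂(1/0.24) + 0.51·log₂(1/0.51) = 1.4896 bits.
RT = 290 + 40 × 1.4896 = 349.58 ms.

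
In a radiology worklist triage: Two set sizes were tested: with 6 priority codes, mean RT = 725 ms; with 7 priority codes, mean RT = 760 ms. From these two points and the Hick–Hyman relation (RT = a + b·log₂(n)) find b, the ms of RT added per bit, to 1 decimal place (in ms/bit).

157.4 ms/bit

The slope on a log₂ axis is (760 − 725) / (2.8074 − 2.5850) = 157.379 ms/bit.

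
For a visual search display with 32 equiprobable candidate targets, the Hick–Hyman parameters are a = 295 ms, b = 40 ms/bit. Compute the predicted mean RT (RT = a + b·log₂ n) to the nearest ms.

495 ms

log₂(32) = 5 bits, so RT = 295 + 40 × 5 ≈ 495.000 ms.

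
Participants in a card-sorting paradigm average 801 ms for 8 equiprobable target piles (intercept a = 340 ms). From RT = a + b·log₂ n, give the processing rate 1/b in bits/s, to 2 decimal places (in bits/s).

Choice component = 801 − 340 = 461 ms over log₂(8) = 3 bits.
b = 461 / 3 = 153.667 ms/bit, so 1/b = 6.508 bits/s.

6.51 bits/s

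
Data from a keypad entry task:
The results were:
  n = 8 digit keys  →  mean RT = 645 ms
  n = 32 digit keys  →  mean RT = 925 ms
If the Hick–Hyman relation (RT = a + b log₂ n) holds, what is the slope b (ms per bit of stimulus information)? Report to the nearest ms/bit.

b = (RT₂ − RT₁)/(log₂ n₂ − log₂ n₁) = (925 − 645)/(5 − 3) = 140 ms/bit.

140 ms/bit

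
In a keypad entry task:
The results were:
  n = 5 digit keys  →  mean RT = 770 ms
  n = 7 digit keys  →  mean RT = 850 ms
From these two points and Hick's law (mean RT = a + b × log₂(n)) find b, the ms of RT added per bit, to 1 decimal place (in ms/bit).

The slope on a log₂ axis is (850 − 770) / (2.8074 − 2.3219) = 164.803 ms/bit.

164.8 ms/bit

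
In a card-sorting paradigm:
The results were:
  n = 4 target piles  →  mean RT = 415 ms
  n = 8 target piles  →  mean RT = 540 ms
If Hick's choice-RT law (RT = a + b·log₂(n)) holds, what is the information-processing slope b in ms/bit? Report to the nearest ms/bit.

125 ms/bit

Slope: b = (540 − 415) / (log₂ 8 − log₂ 4) = 125/1.0000 = 125 ms/bit.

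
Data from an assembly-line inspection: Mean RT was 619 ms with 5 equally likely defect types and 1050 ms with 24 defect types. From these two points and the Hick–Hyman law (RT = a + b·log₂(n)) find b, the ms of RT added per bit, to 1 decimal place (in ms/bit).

b = (RT₂ − RT₁)/(log₂ n₂ − log₂ n₁) = (1050 − 619)/(4.5850 − 2.3219) = 190.452 ms/bit.

190.5 ms/bit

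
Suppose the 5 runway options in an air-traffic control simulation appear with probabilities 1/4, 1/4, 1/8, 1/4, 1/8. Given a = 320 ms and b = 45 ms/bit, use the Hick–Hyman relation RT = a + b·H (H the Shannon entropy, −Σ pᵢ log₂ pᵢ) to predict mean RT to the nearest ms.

421 ms

H = −Σ pᵢ log₂ pᵢ = 0.25·2 + 0.25·2 + 0.125·3 + 0.25·2 + 0.125·3 = 2.250 bits.
RT = 320 + 45 × 2.250 = 421.25 ms.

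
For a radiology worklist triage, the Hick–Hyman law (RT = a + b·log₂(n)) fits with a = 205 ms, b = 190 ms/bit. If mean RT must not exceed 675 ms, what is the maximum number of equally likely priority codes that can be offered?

190·log₂ n ≤ 675 − 205 = 470, giving log₂ n ≤ 2.4737 and n ≤ 5.555. The largest whole number is 5.

5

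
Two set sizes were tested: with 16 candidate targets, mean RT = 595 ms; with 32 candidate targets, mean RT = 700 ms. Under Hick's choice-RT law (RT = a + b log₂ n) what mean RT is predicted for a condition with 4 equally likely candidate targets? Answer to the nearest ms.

Fit slope and intercept:
  b = (700 − 595) / (log₂ 32 − log₂ 16) = 105 / (5 − 4) = 105 ms/bit
  a = 595 − 105 × 4 = 175 ms
Then RT(4) = 175 + 105 × log₂ 4 = 175 + 105 × 2 ≈ 385.000 ms.

385 ms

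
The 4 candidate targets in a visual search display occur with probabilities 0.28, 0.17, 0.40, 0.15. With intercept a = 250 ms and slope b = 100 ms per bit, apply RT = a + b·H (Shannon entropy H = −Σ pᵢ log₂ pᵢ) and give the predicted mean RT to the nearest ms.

439 ms

H = 0.28·log₂(1/0.28) + 0.17·log₂(1/0.17) + 0.40·log₂(1/0.40) + 0.15·log₂(1/0.15) = 1.8881 bits.
RT = 250 + 100 × 1.8881 = 438.81 ms.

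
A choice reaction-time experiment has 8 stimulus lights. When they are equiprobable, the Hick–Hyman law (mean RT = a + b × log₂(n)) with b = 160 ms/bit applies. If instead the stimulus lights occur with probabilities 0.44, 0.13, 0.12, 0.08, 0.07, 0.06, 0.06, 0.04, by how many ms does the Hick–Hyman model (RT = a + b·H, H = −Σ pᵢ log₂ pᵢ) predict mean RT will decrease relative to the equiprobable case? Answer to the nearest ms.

Equiprobable entropy H₀ = log₂ 8 = 3.0000 bits.
Skewed entropy H = −Σ pᵢ log₂ pᵢ = 2.5037 bits.
ΔRT = b·(H₀ − H) = 160 × 0.4963 = 79.40 ms.

79 ms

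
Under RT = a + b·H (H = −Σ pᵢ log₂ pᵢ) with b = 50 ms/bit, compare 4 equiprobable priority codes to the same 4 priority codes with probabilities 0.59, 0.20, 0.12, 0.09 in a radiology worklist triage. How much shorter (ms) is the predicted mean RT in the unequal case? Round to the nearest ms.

Equiprobable entropy H₀ = log₂ 4 = 2.0000 bits.
Skewed entropy H = −Σ pᵢ log₂ pᵢ = 1.5932 bits.
ΔRT = b·(H₀ − H) = 50 × 0.4068 = 20.34 ms.

20 ms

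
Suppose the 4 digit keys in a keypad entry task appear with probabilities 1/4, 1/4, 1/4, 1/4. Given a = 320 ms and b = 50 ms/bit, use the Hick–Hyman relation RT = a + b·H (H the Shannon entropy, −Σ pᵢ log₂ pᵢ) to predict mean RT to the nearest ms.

420 ms

Each term −pᵢ log₂ pᵢ: 0.25·2 + 0.25·2 + 0.25·2 + 0.25·2; summed, H = 2.000 bits.
Mean RT = a + bH = 320 + 50·2.000 = 420.00 ms.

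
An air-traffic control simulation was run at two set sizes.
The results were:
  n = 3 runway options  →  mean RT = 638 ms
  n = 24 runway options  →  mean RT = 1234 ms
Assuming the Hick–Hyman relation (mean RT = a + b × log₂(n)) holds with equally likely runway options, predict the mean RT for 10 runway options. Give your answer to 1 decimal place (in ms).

983.1 ms

Fit slope and intercept:
  b = (1234 − 638) / (log₂ 24 − log₂ 3) = 596 / (4.5850 − 1.5850) = 198.667 ms/bit
  a = 638 − 198.667 × 1.5850 = 323.121 ms
Then RT(10) = 323.121 + 198.667 × log₂ 10 = 323.121 + 198.667 × 3.3219 ≈ 983.077 ms.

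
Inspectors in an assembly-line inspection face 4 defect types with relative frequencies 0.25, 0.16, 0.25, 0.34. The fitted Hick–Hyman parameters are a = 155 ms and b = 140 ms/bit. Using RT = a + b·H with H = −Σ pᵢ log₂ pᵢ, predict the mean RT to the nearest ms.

H = 0.25·log₂(1/0.25) + 0.16·log₂(1/0.16) + 0.25·log₂(1/0.25) + 0.34·log₂(1/0.34) = 1.9522 bits.
RT = 155 + 140 × 1.9522 = 428.31 ms.

428 ms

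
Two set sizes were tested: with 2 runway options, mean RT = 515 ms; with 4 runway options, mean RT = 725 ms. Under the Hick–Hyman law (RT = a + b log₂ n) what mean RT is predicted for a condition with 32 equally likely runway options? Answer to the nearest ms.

1355 ms

Fit slope and intercept:
  b = (725 − 515) / (log₂ 4 − log₂ 2) = 210 / (2 − 1) = 210 ms/bit
  a = 515 − 210 × 1 = 305 ms
Then RT(32) = 305 + 210 × log₂ 32 = 305 + 210 × 5 ≈ 1355.000 ms.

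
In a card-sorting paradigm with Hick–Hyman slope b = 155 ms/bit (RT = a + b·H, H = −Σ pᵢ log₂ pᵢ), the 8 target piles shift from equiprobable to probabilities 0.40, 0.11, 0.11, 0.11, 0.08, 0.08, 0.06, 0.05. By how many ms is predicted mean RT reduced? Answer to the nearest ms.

59 ms

The RT saving is b·ΔH. Equiprobable H₀ = log₂(8) = 3.0000 bits; with the given probabilities H = 2.6223 bits.
b·(H₀ − H) = 155 × (3.0000 − 2.6223) = 58.55 ms.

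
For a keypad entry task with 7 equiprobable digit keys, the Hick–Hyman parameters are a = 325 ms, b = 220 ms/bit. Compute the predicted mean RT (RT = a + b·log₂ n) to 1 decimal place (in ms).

log₂(7) = 2.8074 bits, so RT = 325 + 220 × 2.8074 ≈ 942.618 ms.

942.6 ms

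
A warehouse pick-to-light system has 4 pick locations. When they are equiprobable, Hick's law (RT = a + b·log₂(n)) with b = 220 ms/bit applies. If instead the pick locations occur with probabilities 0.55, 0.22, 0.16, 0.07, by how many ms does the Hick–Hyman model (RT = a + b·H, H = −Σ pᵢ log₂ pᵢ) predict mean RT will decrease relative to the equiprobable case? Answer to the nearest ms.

78 ms

The RT saving is b·ΔH. Equiprobable H₀ = log₂(4) = 2.0000 bits; with the given probabilities H = 1.6465 bits.
b·(H₀ − H) = 220 × (2.0000 − 1.6465) = 77.77 ms.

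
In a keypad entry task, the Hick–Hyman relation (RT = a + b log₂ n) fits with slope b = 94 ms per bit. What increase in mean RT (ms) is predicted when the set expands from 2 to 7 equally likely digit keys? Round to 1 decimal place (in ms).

169.9 ms

The intercept a cancels: ΔRT = b·(log₂ n₂ − log₂ n₁) = b·log₂(n₂/n₁).
log₂(7) − log₂(2) = 2.8074 − 1 = 1.8074.
ΔRT = 94 × 1.8074 = 169.891 ms.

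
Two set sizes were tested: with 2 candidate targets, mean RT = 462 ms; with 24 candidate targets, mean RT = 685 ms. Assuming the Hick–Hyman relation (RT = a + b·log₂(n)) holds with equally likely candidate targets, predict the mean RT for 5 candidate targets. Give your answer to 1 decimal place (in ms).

Solve the two-equation system in a and b:
  b = (685 − 462) / (log₂ 24 − log₂ 2) = 223 / (4.5850 − 1) = 62.204 ms/bit
  a = 462 − 62.204 × 1 = 399.796 ms
Then RT(5) = 399.796 + 62.204 × log₂ 5 = 399.796 + 62.204 × 2.3219 ≈ 544.230 ms.

544.2 ms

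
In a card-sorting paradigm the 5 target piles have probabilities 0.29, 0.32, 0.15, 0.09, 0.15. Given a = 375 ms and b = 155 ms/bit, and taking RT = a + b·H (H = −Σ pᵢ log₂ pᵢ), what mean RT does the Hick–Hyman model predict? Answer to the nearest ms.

713 ms

H = 0.29·log₂(1/0.29) + 0.32·log₂(1/0.32) + 0.15·log₂(1/0.15) + 0.09·log₂(1/0.09) + 0.15·log₂(1/0.15) = 2.1777 bits.
RT = 375 + 155 × 2.1777 = 712.54 ms.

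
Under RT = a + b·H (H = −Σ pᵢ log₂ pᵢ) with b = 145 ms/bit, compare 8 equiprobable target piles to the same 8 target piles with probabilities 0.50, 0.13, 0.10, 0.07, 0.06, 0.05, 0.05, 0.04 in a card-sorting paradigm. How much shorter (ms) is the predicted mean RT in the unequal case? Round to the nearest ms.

95 ms

Equiprobable entropy H₀ = log₂ 8 = 3.0000 bits.
Skewed entropy H = −Σ pᵢ log₂ pᵢ = 2.3449 bits.
ΔRT = b·(H₀ − H) = 145 × 0.6551 = 94.99 ms.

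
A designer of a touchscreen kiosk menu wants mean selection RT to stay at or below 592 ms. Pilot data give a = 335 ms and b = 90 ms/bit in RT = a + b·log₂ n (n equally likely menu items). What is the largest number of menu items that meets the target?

7

90·log₂ n ≤ 592 − 335 = 257, giving log₂ n ≤ 2.8556 and n ≤ 7.238. The largest whole number is 7.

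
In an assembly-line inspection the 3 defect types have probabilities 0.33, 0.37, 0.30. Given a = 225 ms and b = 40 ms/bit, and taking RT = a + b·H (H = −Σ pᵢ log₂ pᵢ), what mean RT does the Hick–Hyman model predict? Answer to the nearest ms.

288 ms

H = 0.33·log₂(1/0.33) + 0.37·log₂(1/0.37) + 0.30·log₂(1/0.30) = 1.5796 bits.
RT = 225 + 40 × 1.5796 = 288.19 ms.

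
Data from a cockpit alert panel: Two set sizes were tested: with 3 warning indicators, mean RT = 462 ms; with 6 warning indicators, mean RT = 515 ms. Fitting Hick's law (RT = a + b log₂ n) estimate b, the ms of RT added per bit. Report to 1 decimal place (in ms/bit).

Slope: b = (515 − 462) / (log₂ 6 − log₂ 3) = 53/1.0000 = 53.000 ms/bit.

53.0 ms/bit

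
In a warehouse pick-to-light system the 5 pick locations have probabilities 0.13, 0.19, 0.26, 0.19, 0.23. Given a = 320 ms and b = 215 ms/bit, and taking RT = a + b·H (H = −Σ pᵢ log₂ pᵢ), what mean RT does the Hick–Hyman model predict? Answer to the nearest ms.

H = 0.13·log₂(1/0.13) + 0.19·log₂(1/0.19) + 0.26·log₂(1/0.26) + 0.19·log₂(1/0.19) + 0.23·log₂(1/0.23) = 2.2861 bits.
RT = 320 + 215 × 2.2861 = 811.50 ms.

812 ms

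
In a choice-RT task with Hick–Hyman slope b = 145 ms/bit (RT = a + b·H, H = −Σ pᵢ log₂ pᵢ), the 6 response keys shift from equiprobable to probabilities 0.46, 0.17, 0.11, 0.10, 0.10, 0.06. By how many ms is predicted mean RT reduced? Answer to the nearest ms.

55 ms

The RT saving is b·ΔH. Equiprobable H₀ = log₂(6) = 2.5850 bits; with the given probabilities H = 2.2081 bits.
b·(H₀ − H) = 145 × (2.5850 − 2.2081) = 54.64 ms.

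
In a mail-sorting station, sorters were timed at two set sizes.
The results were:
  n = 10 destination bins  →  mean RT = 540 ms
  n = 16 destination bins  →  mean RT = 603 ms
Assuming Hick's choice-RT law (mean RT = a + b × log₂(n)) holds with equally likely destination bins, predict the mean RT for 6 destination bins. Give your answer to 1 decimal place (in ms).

471.5 ms

With log₂ n on the abscissa the relation is linear; from the two conditions:
  b = (603 − 540) / (log₂ 16 − log₂ 10) = 63 / (4 − 3.3219) = 92.911 ms/bit
  a = 540 − 92.911 × 3.3219 = 231.358 ms
Then RT(6) = 231.358 + 92.911 × log₂ 6 = 231.358 + 92.911 × 2.5850 ≈ 471.528 ms.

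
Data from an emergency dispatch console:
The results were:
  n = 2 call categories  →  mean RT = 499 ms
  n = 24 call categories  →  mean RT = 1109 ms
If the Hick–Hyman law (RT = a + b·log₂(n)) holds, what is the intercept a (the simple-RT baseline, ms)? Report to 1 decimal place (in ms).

328.8 ms

b = (RT₂ − RT₁)/(log₂ n₂ − log₂ n₁) = (1109 − 499)/(4.5850 − 1) = 170.155 ms/bit.
a = RT₁ − b·log₂ n₁ = 499 − 170.155 × 1 = 328.845 ms.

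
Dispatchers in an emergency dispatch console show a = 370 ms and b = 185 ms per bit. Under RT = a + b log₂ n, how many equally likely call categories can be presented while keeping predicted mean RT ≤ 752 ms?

Set 370 + 185·log₂ n ≤ 752 → log₂ n ≤ (752 − 370)/185 = 2.0649.
So n ≤ 2^2.0649 = 4.184; the largest integer n is 4.

4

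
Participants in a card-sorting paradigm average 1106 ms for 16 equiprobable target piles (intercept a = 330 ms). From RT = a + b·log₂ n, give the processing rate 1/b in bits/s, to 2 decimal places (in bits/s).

5.15 bits/s

b = (1106 − 330)/log₂ 16 = 776/4 = 194.000 ms per bit = 0.19400 s/bit; the reciprocal is 5.155 bits/s.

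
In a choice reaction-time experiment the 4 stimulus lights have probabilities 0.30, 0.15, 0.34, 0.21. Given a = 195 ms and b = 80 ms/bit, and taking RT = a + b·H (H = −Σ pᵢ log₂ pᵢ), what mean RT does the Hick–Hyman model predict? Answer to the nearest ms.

Entropy contributions −pᵢ log₂ pᵢ: 0.5211, 0.4105, 0.5292, 0.4728; sum H = 1.9336 bits.
RT = a + bH = 195 + 80·1.9336 = 349.69 ms.

350 ms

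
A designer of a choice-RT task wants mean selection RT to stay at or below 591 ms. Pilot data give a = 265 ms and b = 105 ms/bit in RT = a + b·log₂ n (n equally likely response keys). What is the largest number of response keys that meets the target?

8

Information budget: (591 − 265)/105 = 3.1048 bits, so n ≤ 2^3.1048 = 8.603 → at most 8.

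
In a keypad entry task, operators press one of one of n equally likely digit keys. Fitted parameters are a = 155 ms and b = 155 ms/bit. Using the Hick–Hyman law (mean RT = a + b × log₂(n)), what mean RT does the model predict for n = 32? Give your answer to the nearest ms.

930 ms

log₂(32) = 5 bits, so RT = 155 + 155 × 5 ≈ 930.000 ms.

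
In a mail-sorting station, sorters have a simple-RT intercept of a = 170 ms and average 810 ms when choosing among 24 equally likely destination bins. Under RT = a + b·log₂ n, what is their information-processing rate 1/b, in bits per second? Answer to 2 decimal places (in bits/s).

Choice component = 810 − 170 = 640 ms over log₂(24) = 4.5850 bits.
b = 640 / 4.5850 = 139.587 ms/bit, so 1/b = 7.164 bits/s.

7.16 bits/s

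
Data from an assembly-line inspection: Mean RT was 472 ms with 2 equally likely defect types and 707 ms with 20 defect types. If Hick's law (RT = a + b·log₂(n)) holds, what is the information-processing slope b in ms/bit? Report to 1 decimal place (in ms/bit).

Slope: b = (707 − 472) / (log₂ 20 − log₂ 2) = 235/3.3219 = 70.742 ms/bit.

70.7 ms/bit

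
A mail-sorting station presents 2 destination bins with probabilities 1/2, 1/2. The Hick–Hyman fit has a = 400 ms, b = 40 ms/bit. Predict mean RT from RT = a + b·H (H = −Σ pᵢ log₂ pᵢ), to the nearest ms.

Each term −pᵢ log₂ pᵢ: 0.5·1 + 0.5·1; summed, H = 1.000 bits.
Mean RT = a + bH = 400 + 40·1.000 = 440.00 ms.

440 ms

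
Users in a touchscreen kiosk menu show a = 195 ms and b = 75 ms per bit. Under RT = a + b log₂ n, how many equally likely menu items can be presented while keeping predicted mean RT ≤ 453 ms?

10

75·log₂ n ≤ 453 − 195 = 258, giving log₂ n ≤ 3.4400 and n ≤ 10.853. The largest whole number is 10.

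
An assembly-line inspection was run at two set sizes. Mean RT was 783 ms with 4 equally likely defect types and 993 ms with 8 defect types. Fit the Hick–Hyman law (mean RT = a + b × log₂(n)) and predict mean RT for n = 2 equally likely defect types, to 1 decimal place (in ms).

573.0 ms

Solve the two-equation system in a and b:
  b = (993 − 783) / (log₂ 8 − log₂ 4) = 210 / (3 − 2) = 210.000 ms/bit
  a = 783 − 210.000 × 2 = 363.000 ms
Then RT(2) = 363.000 + 210.000 × log₂ 2 = 363.000 + 210.000 × 1 ≈ 573.000 ms.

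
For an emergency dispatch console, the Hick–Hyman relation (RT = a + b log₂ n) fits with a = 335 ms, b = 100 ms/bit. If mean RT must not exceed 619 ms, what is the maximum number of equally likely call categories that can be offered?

100·log₂ n ≤ 619 − 335 = 284, giving log₂ n ≤ 2.8400 and n ≤ 7.160. The largest whole number is 7.

7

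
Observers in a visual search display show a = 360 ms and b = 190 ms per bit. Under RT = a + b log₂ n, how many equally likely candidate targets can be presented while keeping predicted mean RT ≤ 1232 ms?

Set 360 + 190·log₂ n ≤ 1232 → log₂ n ≤ (1232 − 360)/190 = 4.5895.
So n ≤ 2^4.5895 = 24.075; the largest integer n is 24.

24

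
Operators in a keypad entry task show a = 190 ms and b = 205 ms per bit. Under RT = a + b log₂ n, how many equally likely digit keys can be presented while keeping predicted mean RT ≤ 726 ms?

Set 190 + 205·log₂ n ≤ 726 → log₂ n ≤ (726 − 190)/205 = 2.6146.
So n ≤ 2^2.6146 = 6.125; the largest integer n is 6.

6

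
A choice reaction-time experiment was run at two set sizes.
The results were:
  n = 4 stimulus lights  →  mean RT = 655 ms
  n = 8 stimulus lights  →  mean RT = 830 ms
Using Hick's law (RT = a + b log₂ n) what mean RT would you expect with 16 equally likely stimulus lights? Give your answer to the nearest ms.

With log₂ n on the abscissa the relation is linear; from the two conditions:
  b = (830 − 655) / (log₂ 8 − log₂ 4) = 175 / (3 − 2) = 175 ms/bit
  a = 655 − 175 × 2 = 305 ms
Then RT(16) = 305 + 175 × log₂ 16 = 305 + 175 × 4 ≈ 1005.000 ms.

1005 ms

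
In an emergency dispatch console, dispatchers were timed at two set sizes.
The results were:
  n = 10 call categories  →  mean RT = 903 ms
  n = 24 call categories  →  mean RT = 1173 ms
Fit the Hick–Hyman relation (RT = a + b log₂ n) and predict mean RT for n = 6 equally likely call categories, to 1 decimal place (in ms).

With log₂ n on the abscissa the relation is linear; from the two conditions:
  b = (1173 − 903) / (log₂ 24 − log₂ 10) = 270 / (4.5850 − 3.3219) = 213.771 ms/bit
  a = 903 − 213.771 × 3.3219 = 192.868 ms
Then RT(6) = 192.868 + 213.771 × log₂ 6 = 192.868 + 213.771 × 2.5850 ≈ 745.458 ms.

745.5 ms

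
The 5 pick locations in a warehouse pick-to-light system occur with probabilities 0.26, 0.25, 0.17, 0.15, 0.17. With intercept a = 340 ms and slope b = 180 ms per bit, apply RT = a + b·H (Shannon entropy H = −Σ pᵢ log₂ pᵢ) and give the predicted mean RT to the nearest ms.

751 ms

Entropy contributions −pᵢ log₂ pᵢ: 0.5053, 0.5000, 0.4346, 0.4105, 0.4346; sum H = 2.2850 bits.
RT = a + bH = 340 + 180·2.2850 = 751.30 ms.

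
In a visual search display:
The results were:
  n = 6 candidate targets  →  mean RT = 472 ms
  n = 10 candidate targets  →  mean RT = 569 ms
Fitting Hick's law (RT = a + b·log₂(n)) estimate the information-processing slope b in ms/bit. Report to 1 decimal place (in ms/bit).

131.6 ms/bit

The slope on a log₂ axis is (569 − 472) / (3.3219 − 2.5850) = 131.621 ms/bit.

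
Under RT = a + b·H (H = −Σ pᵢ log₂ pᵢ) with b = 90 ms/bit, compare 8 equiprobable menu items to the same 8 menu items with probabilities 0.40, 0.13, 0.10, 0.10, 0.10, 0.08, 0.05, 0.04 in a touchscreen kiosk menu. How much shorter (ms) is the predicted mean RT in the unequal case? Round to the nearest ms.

Equiprobable entropy H₀ = log₂ 8 = 3.0000 bits.
Skewed entropy H = −Σ pᵢ log₂ pᵢ = 2.6014 bits.
ΔRT = b·(H₀ − H) = 90 × 0.3986 = 35.88 ms.

36 ms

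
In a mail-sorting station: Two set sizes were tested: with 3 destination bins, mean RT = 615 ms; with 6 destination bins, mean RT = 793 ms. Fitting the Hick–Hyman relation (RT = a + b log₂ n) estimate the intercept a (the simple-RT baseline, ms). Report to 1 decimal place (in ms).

332.9 ms

b = (RT₂ − RT₁)/(log₂ n₂ − log₂ n₁) = (793 − 615)/(2.5850 − 1.5850) = 178.000 ms/bit.
Intercept: a = 615 − 178.000·log₂(3) = 332.877 ms.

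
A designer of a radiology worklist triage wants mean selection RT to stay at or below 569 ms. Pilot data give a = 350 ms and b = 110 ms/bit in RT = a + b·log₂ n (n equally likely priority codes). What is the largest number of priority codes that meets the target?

3

Set 350 + 110·log₂ n ≤ 569 → log₂ n ≤ (569 − 350)/110 = 1.9909.
So n ≤ 2^1.9909 = 3.975; the largest integer n is 3.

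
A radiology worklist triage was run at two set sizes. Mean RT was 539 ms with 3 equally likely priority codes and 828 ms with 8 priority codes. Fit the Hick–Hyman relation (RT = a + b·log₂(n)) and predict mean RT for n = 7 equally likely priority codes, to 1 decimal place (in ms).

788.7 ms

Fit slope and intercept:
  b = (828 − 539) / (log₂ 8 − log₂ 3) = 289 / (3 − 1.5850) = 204.235 ms/bit
  a = 539 − 204.235 × 1.5850 = 215.295 ms
Then RT(7) = 215.295 + 204.235 × log₂ 7 = 215.295 + 204.235 × 2.8074 ≈ 788.655 ms.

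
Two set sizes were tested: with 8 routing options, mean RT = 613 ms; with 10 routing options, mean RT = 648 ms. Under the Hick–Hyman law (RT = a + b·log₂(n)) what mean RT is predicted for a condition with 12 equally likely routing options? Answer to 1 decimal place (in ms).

Solve the two-equation system in a and b:
  b = (648 − 613) / (log₂ 10 − log₂ 8) = 35 / (3.3219 − 3) = 108.720 ms/bit
  a = 613 − 108.720 × 3 = 286.840 ms
Then RT(12) = 286.840 + 108.720 × log₂ 12 = 286.840 + 108.720 × 3.5850 ≈ 676.597 ms.

676.6 ms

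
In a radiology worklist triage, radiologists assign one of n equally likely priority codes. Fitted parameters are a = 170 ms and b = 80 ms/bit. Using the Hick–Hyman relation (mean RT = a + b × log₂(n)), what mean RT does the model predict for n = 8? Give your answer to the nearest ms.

log₂(8) = 3 bits, so RT = 170 + 80 × 3 ≈ 410.000 ms.

410 ms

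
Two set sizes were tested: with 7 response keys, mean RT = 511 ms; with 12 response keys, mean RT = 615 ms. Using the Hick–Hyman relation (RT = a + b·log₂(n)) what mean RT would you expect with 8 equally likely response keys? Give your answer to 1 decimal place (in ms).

Solve the two-equation system in a and b:
  b = (615 − 511) / (log₂ 12 − log₂ 7) = 104 / (3.5850 − 2.8074) = 133.744 ms/bit
  a = 511 − 133.744 × 2.8074 = 135.534 ms
Then RT(8) = 135.534 + 133.744 × log₂ 8 = 135.534 + 133.744 × 3 ≈ 536.765 ms.

536.8 ms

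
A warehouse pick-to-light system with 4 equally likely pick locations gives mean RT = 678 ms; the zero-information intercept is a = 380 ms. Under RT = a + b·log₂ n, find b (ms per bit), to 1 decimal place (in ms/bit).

log₂(4) = 2 bits.
b = (RT − a)/log₂ n = (678 − 380) / 2 = 149.000 ms/bit.

149.0 ms/bit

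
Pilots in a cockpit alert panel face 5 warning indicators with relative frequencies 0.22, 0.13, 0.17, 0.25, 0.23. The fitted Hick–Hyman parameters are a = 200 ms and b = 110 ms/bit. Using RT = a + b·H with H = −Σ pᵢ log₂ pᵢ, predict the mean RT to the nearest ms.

Entropy contributions −pᵢ log₂ pᵢ: 0.4806, 0.3826, 0.4346, 0.5000, 0.4877; sum H = 2.2855 bits.
RT = a + bH = 200 + 110·2.2855 = 451.40 ms.

451 ms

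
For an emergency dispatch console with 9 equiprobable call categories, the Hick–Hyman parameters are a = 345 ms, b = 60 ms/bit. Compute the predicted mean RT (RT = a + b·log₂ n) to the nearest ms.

log₂(9) = 3.1699 bits, so RT = 345 + 60 × 3.1699 ≈ 535.196 ms.

535 ms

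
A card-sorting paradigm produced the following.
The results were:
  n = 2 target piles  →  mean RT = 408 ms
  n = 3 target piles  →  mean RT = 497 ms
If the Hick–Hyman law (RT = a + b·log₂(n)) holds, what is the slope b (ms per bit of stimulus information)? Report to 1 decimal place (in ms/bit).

b = (RT₂ − RT₁)/(log₂ n₂ − log₂ n₁) = (497 − 408)/(1.5850 − 1) = 152.147 ms/bit.

152.1 ms/bit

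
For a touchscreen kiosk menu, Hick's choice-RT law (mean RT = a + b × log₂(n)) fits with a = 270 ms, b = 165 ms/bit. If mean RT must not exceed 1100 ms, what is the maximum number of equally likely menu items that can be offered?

32

Information budget: (1100 − 270)/165 = 5.0303 bits, so n ≤ 2^5.0303 = 32.679 → at most 32.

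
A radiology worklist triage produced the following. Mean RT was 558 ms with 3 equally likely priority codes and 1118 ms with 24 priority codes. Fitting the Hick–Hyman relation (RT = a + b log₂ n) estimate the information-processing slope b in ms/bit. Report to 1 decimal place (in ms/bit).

186.7 ms/bit

The slope on a log₂ axis is (1118 − 558) / (4.5850 − 1.5850) = 186.667 ms/bit.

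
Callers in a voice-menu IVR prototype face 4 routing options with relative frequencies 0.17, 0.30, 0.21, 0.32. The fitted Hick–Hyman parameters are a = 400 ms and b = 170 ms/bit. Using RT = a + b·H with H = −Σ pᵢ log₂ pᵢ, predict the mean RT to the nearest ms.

732 ms

H = 0.17·log₂(1/0.17) + 0.30·log₂(1/0.30) + 0.21·log₂(1/0.21) + 0.32·log₂(1/0.32) = 1.9545 bits.
RT = 400 + 170 × 1.9545 = 732.27 ms.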